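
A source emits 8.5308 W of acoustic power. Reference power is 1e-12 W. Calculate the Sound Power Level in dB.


Given values:
  W = 8.5308 W
  W_ref = 1e-12 W
Formula: SWL = 10 * log10(W / W_ref)
Compute ratio: W / W_ref = 8530800000000
Compute log10: log10(8530800000000) = 12.93099
Multiply: SWL = 10 * 12.93099 = 129.31

129.31 dB


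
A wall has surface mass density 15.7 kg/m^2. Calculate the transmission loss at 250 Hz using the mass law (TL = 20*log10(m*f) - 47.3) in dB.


Given values:
  m = 15.7 kg/m^2, f = 250 Hz
Formula: TL = 20 * log10(m * f) - 47.3
Compute m * f = 15.7 * 250 = 3925.0
Compute log10(3925.0) = 3.59384
Compute 20 * 3.59384 = 71.8768
TL = 71.8768 - 47.3 = 24.58

24.58 dB


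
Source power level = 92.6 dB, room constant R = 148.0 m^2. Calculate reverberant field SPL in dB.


Given values:
  Lw = 92.6 dB, R = 148.0 m^2
Formula: SPL = Lw + 10 * log10(4 / R)
Compute 4 / R = 4 / 148.0 = 0.027027
Compute 10 * log10(0.027027) = -15.682
SPL = 92.6 + (-15.682) = 76.92

76.92 dB


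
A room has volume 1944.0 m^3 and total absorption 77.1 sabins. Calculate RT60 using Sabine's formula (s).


Given values:
  V = 1944.0 m^3
  A = 77.1 sabins
Formula: RT60 = 0.161 * V / A
Numerator: 0.161 * 1944.0 = 312.984
RT60 = 312.984 / 77.1 = 4.059

4.059 s


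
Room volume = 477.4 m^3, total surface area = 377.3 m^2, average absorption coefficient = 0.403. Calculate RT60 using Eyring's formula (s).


Given values:
  V = 477.4 m^3, S = 377.3 m^2, alpha = 0.403
Formula: RT60 = 0.161 * V / (-S * ln(1 - alpha))
Compute ln(1 - 0.403) = ln(0.597) = -0.515838
Denominator: -377.3 * -0.515838 = 194.6257
Numerator: 0.161 * 477.4 = 76.8614
RT60 = 76.8614 / 194.6257 = 0.395

0.395 s


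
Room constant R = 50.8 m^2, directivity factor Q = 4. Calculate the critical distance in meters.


Given values:
  R = 50.8 m^2, Q = 4
Formula: d_c = 0.141 * sqrt(Q * R)
Compute Q * R = 4 * 50.8 = 203.2
Compute sqrt(203.2) = 14.2548
d_c = 0.141 * 14.2548 = 2.01

2.01 m


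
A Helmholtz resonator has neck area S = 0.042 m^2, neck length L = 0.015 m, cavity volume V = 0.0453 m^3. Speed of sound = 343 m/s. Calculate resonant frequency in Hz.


Given values:
  S = 0.042 m^2, L = 0.015 m, V = 0.0453 m^3, c = 343 m/s
Formula: f = (c / (2*pi)) * sqrt(S / (V * L))
Compute V * L = 0.0453 * 0.015 = 0.0006795
Compute S / (V * L) = 0.042 / 0.0006795 = 61.8102
Compute sqrt(61.8102) = 7.861946
Compute c / (2*pi) = 343 / 6.283185 = 54.590148
f = 54.590148 * 7.861946 = 429.18

429.18 Hz


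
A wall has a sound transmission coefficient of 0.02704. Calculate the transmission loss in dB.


Given values:
  tau = 0.02704
Formula: TL = 10 * log10(1 / tau)
Compute 1 / tau = 1 / 0.02704 = 36.9822
Compute log10(36.9822) = 1.567993
TL = 10 * 1.567993 = 15.68

15.68 dB


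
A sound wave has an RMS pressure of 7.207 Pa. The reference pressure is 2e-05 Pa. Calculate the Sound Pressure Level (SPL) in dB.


Given values:
  p = 7.207 Pa
  p_ref = 2e-05 Pa
Formula: SPL = 20 * log10(p / p_ref)
Compute ratio: p / p_ref = 7.207 / 2e-05 = 360350
Compute log10: log10(360350) = 5.556725
Multiply: SPL = 20 * 5.556725 = 111.13

111.13 dB


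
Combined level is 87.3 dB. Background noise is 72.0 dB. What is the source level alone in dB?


Given values:
  L_total = 87.3 dB, L_bg = 72.0 dB
Formula: L_source = 10 * log10(10^(L_total/10) - 10^(L_bg/10))
Convert to linear:
  10^(87.3/10) = 537031796.3703
  10^(72.0/10) = 15848931.9246
Difference: 537031796.3703 - 15848931.9246 = 521182864.4457
L_source = 10 * log10(521182864.4457) = 87.17

87.17 dB


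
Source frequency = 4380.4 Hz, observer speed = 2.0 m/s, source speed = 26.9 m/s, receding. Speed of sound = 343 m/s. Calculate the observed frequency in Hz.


Given values:
  f_s = 4380.4 Hz, v_o = 2.0 m/s, v_s = 26.9 m/s
  Direction: receding
Formula: f_o = f_s * (c - v_o) / (c + v_s)
Numerator: c - v_o = 343 - 2.0 = 341.0
Denominator: c + v_s = 343 + 26.9 = 369.9
f_o = 4380.4 * 341.0 / 369.9 = 4038.16

4038.16 Hz


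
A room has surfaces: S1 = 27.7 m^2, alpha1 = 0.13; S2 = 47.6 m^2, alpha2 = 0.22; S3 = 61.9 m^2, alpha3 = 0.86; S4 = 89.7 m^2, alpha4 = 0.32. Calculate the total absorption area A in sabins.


Given surfaces:
  Surface 1: 27.7 * 0.13 = 3.601
  Surface 2: 47.6 * 0.22 = 10.472
  Surface 3: 61.9 * 0.86 = 53.234
  Surface 4: 89.7 * 0.32 = 28.704
Formula: A = sum(Si * alpha_i)
A = 3.601 + 10.472 + 53.234 + 28.704
A = 96.01

96.01 sabins


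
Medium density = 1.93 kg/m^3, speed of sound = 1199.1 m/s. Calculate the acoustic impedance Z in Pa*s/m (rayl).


Given values:
  rho = 1.93 kg/m^3
  c = 1199.1 m/s
Formula: Z = rho * c
Z = 1.93 * 1199.1
Z = 2314.26

2314.26 rayl


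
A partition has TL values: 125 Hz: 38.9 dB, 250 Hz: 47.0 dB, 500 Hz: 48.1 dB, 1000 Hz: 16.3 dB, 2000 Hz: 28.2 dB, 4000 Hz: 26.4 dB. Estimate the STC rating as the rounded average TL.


Given TL values at each frequency:
  125 Hz: 38.9 dB
  250 Hz: 47.0 dB
  500 Hz: 48.1 dB
  1000 Hz: 16.3 dB
  2000 Hz: 28.2 dB
  4000 Hz: 26.4 dB
Formula: STC ~ round(average of TL values)
Sum = 38.9 + 47.0 + 48.1 + 16.3 + 28.2 + 26.4 = 204.9
Average = 204.9 / 6 = 34.15
Rounded: 34

34


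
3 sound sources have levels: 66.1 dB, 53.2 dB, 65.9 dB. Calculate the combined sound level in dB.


Formula: L_total = 10 * log10( sum(10^(Li/10)) )
  Source 1: 10^(66.1/10) = 4073802.778
  Source 2: 10^(53.2/10) = 208929.6131
  Source 3: 10^(65.9/10) = 3890451.4499
Sum of linear values = 8173183.841
L_total = 10 * log10(8173183.841) = 69.12

69.12 dB


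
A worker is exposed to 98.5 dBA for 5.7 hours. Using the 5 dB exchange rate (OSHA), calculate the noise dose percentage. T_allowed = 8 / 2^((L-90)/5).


Given values:
  L = 98.5 dBA, T = 5.7 hours
Formula: T_allowed = 8 / 2^((L - 90) / 5)
Compute exponent: (98.5 - 90) / 5 = 1.7
Compute 2^(1.7) = 3.24901
T_allowed = 8 / 3.24901 = 2.462289 hours
Dose = (T / T_allowed) * 100
Dose = (5.7 / 2.462289) * 100 = 231.49

231.49 %


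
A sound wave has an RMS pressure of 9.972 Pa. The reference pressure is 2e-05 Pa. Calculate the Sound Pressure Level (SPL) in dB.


Given values:
  p = 9.972 Pa
  p_ref = 2e-05 Pa
Formula: SPL = 20 * log10(p / p_ref)
Compute ratio: p / p_ref = 9.972 / 2e-05 = 498600
Compute log10: log10(498600) = 5.697752
Multiply: SPL = 20 * 5.697752 = 113.96

113.96 dB


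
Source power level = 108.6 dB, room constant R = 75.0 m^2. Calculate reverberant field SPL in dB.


Given values:
  Lw = 108.6 dB, R = 75.0 m^2
Formula: SPL = Lw + 10 * log10(4 / R)
Compute 4 / R = 4 / 75.0 = 0.053333
Compute 10 * log10(0.053333) = -12.73
SPL = 108.6 + (-12.73) = 95.87

95.87 dB


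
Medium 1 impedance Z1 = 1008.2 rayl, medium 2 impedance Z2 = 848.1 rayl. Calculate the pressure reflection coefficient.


Given values:
  Z1 = 1008.2 rayl, Z2 = 848.1 rayl
Formula: R = (Z2 - Z1) / (Z2 + Z1)
Numerator: Z2 - Z1 = 848.1 - 1008.2 = -160.1
Denominator: Z2 + Z1 = 848.1 + 1008.2 = 1856.3
R = -160.1 / 1856.3 = -0.0862

-0.0862


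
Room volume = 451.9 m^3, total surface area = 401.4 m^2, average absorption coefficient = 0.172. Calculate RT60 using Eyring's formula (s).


Given values:
  V = 451.9 m^3, S = 401.4 m^2, alpha = 0.172
Formula: RT60 = 0.161 * V / (-S * ln(1 - alpha))
Compute ln(1 - 0.172) = ln(0.828) = -0.188742
Denominator: -401.4 * -0.188742 = 75.761
Numerator: 0.161 * 451.9 = 72.7559
RT60 = 72.7559 / 75.761 = 0.96

0.96 s


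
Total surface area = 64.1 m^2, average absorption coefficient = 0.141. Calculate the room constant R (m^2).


Given values:
  S = 64.1 m^2, alpha = 0.141
Formula: R = S * alpha / (1 - alpha)
Numerator: 64.1 * 0.141 = 9.0381
Denominator: 1 - 0.141 = 0.859
R = 9.0381 / 0.859 = 10.52

10.52 m^2


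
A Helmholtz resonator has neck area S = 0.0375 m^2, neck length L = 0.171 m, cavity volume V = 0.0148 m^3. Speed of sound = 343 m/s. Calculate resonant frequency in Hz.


Given values:
  S = 0.0375 m^2, L = 0.171 m, V = 0.0148 m^3, c = 343 m/s
Formula: f = (c / (2*pi)) * sqrt(S / (V * L))
Compute V * L = 0.0148 * 0.171 = 0.0025308
Compute S / (V * L) = 0.0375 / 0.0025308 = 14.8174
Compute sqrt(14.8174) = 3.849338
Compute c / (2*pi) = 343 / 6.283185 = 54.590148
f = 54.590148 * 3.849338 = 210.14

210.14 Hz


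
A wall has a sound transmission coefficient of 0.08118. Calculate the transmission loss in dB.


Given values:
  tau = 0.08118
Formula: TL = 10 * log10(1 / tau)
Compute 1 / tau = 1 / 0.08118 = 12.3183
Compute log10(12.3183) = 1.090551
TL = 10 * 1.090551 = 10.91

10.91 dB


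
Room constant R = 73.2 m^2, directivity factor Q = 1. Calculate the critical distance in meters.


Given values:
  R = 73.2 m^2, Q = 1
Formula: d_c = 0.141 * sqrt(Q * R)
Compute Q * R = 1 * 73.2 = 73.2
Compute sqrt(73.2) = 8.5557
d_c = 0.141 * 8.5557 = 1.206

1.206 m


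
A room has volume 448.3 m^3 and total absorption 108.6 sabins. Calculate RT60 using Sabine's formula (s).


Given values:
  V = 448.3 m^3
  A = 108.6 sabins
Formula: RT60 = 0.161 * V / A
Numerator: 0.161 * 448.3 = 72.1763
RT60 = 72.1763 / 108.6 = 0.665

0.665 s


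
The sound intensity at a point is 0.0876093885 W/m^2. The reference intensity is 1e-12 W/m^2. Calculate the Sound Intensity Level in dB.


Given values:
  I = 0.0876093885 W/m^2
  I_ref = 1e-12 W/m^2
Formula: SIL = 10 * log10(I / I_ref)
Compute ratio: I / I_ref = 87609388500
Compute log10: log10(87609388500) = 10.942551
Multiply: SIL = 10 * 10.942551 = 109.43

109.43 dB


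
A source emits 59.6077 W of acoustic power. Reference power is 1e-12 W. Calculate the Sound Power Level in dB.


Given values:
  W = 59.6077 W
  W_ref = 1e-12 W
Formula: SWL = 10 * log10(W / W_ref)
Compute ratio: W / W_ref = 59607700000000
Compute log10: log10(59607700000000) = 13.775302
Multiply: SWL = 10 * 13.775302 = 137.75

137.75 dB


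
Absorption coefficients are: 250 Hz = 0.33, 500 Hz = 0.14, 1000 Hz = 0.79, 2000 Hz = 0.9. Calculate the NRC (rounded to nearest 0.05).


Given values:
  a_250 = 0.33, a_500 = 0.14
  a_1000 = 0.79, a_2000 = 0.9
Formula: NRC = (a250 + a500 + a1000 + a2000) / 4
Sum = 0.33 + 0.14 + 0.79 + 0.9 = 2.16
NRC = 2.16 / 4 = 0.54
Rounded to nearest 0.05: 0.55

0.55


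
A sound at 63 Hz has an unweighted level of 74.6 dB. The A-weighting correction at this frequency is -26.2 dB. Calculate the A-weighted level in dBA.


Given values:
  SPL = 74.6 dB
  A-weighting at 63 Hz = -26.2 dB
Formula: L_A = SPL + A_weight
L_A = 74.6 + (-26.2)
L_A = 48.4

48.4 dBA


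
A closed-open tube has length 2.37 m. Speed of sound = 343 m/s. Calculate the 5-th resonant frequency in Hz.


Given values:
  Tube type: closed-open, L = 2.37 m, c = 343 m/s, n = 5
Formula: f_n = (2n - 1) * c / (4 * L)
Compute 2n - 1 = 2*5 - 1 = 9
Compute 4 * L = 4 * 2.37 = 9.48
f = 9 * 343 / 9.48
f = 325.63

325.63 Hz


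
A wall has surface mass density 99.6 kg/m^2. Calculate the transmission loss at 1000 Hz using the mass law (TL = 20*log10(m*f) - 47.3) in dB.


Given values:
  m = 99.6 kg/m^2, f = 1000 Hz
Formula: TL = 20 * log10(m * f) - 47.3
Compute m * f = 99.6 * 1000 = 99600.0
Compute log10(99600.0) = 4.998259
Compute 20 * 4.998259 = 99.9652
TL = 99.9652 - 47.3 = 52.67

52.67 dB


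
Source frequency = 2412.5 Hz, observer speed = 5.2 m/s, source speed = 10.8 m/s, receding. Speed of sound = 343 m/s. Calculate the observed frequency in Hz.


Given values:
  f_s = 2412.5 Hz, v_o = 5.2 m/s, v_s = 10.8 m/s
  Direction: receding
Formula: f_o = f_s * (c - v_o) / (c + v_s)
Numerator: c - v_o = 343 - 5.2 = 337.8
Denominator: c + v_s = 343 + 10.8 = 353.8
f_o = 2412.5 * 337.8 / 353.8 = 2303.4

2303.4 Hz


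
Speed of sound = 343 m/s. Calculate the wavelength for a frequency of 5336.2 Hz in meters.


Given values:
  c = 343 m/s, f = 5336.2 Hz
Formula: lambda = c / f
lambda = 343 / 5336.2
lambda = 0.0643

0.0643 m


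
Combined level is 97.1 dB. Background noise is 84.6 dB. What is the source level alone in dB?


Given values:
  L_total = 97.1 dB, L_bg = 84.6 dB
Formula: L_source = 10 * log10(10^(L_total/10) - 10^(L_bg/10))
Convert to linear:
  10^(97.1/10) = 5128613839.9136
  10^(84.6/10) = 288403150.3127
Difference: 5128613839.9136 - 288403150.3127 = 4840210689.6009
L_source = 10 * log10(4840210689.6009) = 96.85

96.85 dB


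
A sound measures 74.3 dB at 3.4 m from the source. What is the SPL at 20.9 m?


Given values:
  SPL1 = 74.3 dB, r1 = 3.4 m, r2 = 20.9 m
Formula: SPL2 = SPL1 - 20 * log10(r2 / r1)
Compute ratio: r2 / r1 = 20.9 / 3.4 = 6.1471
Compute log10: log10(6.1471) = 0.78867
Compute drop: 20 * 0.78867 = 15.7734
SPL2 = 74.3 - 15.7734 = 58.53

58.53 dB


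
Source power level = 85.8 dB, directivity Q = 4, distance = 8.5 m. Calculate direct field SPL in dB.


Given values:
  Lw = 85.8 dB, Q = 4, r = 8.5 m
Formula: SPL = Lw + 10 * log10(Q / (4 * pi * r^2))
Compute 4 * pi * r^2 = 4 * pi * 8.5^2 = 907.9203
Compute Q / denom = 4 / 907.9203 = 0.00440567
Compute 10 * log10(0.00440567) = -23.5599
SPL = 85.8 + (-23.5599) = 62.24

62.24 dB


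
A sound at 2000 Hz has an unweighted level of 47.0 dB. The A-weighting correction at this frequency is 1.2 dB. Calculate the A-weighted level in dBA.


Given values:
  SPL = 47.0 dB
  A-weighting at 2000 Hz = 1.2 dB
Formula: L_A = SPL + A_weight
L_A = 47.0 + (1.2)
L_A = 48.2

48.2 dBA


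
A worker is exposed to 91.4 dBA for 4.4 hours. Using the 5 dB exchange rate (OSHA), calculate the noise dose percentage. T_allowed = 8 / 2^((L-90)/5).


Given values:
  L = 91.4 dBA, T = 4.4 hours
Formula: T_allowed = 8 / 2^((L - 90) / 5)
Compute exponent: (91.4 - 90) / 5 = 0.28
Compute 2^(0.28) = 1.214195
T_allowed = 8 / 1.214195 = 6.588728 hours
Dose = (T / T_allowed) * 100
Dose = (4.4 / 6.588728) * 100 = 66.78

66.78 %


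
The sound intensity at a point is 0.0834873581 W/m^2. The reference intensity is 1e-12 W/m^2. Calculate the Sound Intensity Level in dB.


Given values:
  I = 0.0834873581 W/m^2
  I_ref = 1e-12 W/m^2
Formula: SIL = 10 * log10(I / I_ref)
Compute ratio: I / I_ref = 83487358100
Compute log10: log10(83487358100) = 10.921621
Multiply: SIL = 10 * 10.921621 = 109.22

109.22 dB


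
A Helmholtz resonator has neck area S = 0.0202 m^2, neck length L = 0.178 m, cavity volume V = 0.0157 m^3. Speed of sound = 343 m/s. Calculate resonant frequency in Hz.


Given values:
  S = 0.0202 m^2, L = 0.178 m, V = 0.0157 m^3, c = 343 m/s
Formula: f = (c / (2*pi)) * sqrt(S / (V * L))
Compute V * L = 0.0157 * 0.178 = 0.0027946
Compute S / (V * L) = 0.0202 / 0.0027946 = 7.2282
Compute sqrt(7.2282) = 2.688531
Compute c / (2*pi) = 343 / 6.283185 = 54.590148
f = 54.590148 * 2.688531 = 146.77

146.77 Hz


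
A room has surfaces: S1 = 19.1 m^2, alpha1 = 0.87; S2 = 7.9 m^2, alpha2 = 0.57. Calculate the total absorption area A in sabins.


Given surfaces:
  Surface 1: 19.1 * 0.87 = 16.617
  Surface 2: 7.9 * 0.57 = 4.503
Formula: A = sum(Si * alpha_i)
A = 16.617 + 4.503
A = 21.12

21.12 sabins


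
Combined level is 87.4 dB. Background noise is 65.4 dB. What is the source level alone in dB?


Given values:
  L_total = 87.4 dB, L_bg = 65.4 dB
Formula: L_source = 10 * log10(10^(L_total/10) - 10^(L_bg/10))
Convert to linear:
  10^(87.4/10) = 549540873.8576
  10^(65.4/10) = 3467368.5045
Difference: 549540873.8576 - 3467368.5045 = 546073505.3531
L_source = 10 * log10(546073505.3531) = 87.37

87.37 dB


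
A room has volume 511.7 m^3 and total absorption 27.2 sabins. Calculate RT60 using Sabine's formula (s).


Given values:
  V = 511.7 m^3
  A = 27.2 sabins
Formula: RT60 = 0.161 * V / A
Numerator: 0.161 * 511.7 = 82.3837
RT60 = 82.3837 / 27.2 = 3.029

3.029 s


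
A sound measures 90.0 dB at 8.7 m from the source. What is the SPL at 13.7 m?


Given values:
  SPL1 = 90.0 dB, r1 = 8.7 m, r2 = 13.7 m
Formula: SPL2 = SPL1 - 20 * log10(r2 / r1)
Compute ratio: r2 / r1 = 13.7 / 8.7 = 1.5747
Compute log10: log10(1.5747) = 0.197198
Compute drop: 20 * 0.197198 = 3.944
SPL2 = 90.0 - 3.944 = 86.06

86.06 dB


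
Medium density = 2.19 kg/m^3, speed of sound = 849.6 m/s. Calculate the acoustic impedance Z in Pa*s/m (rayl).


Given values:
  rho = 2.19 kg/m^3
  c = 849.6 m/s
Formula: Z = rho * c
Z = 2.19 * 849.6
Z = 1860.62

1860.62 rayl


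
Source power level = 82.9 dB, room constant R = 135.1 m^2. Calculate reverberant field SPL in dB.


Given values:
  Lw = 82.9 dB, R = 135.1 m^2
Formula: SPL = Lw + 10 * log10(4 / R)
Compute 4 / R = 4 / 135.1 = 0.029608
Compute 10 * log10(0.029608) = -15.2859
SPL = 82.9 + (-15.2859) = 67.61

67.61 dB


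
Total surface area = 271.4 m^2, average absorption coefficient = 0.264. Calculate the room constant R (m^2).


Given values:
  S = 271.4 m^2, alpha = 0.264
Formula: R = S * alpha / (1 - alpha)
Numerator: 271.4 * 0.264 = 71.6496
Denominator: 1 - 0.264 = 0.736
R = 71.6496 / 0.736 = 97.35

97.35 m^2


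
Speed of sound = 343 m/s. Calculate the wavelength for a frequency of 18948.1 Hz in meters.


Given values:
  c = 343 m/s, f = 18948.1 Hz
Formula: lambda = c / f
lambda = 343 / 18948.1
lambda = 0.0181

0.0181 m


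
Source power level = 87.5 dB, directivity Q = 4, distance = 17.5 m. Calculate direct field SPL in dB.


Given values:
  Lw = 87.5 dB, Q = 4, r = 17.5 m
Formula: SPL = Lw + 10 * log10(Q / (4 * pi * r^2))
Compute 4 * pi * r^2 = 4 * pi * 17.5^2 = 3848.451
Compute Q / denom = 4 / 3848.451 = 0.00103938
Compute 10 * log10(0.00103938) = -29.8323
SPL = 87.5 + (-29.8323) = 57.67

57.67 dB


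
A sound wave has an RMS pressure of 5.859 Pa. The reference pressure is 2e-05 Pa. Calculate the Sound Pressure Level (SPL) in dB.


Given values:
  p = 5.859 Pa
  p_ref = 2e-05 Pa
Formula: SPL = 20 * log10(p / p_ref)
Compute ratio: p / p_ref = 5.859 / 2e-05 = 292950
Compute log10: log10(292950) = 5.466794
Multiply: SPL = 20 * 5.466794 = 109.34

109.34 dB


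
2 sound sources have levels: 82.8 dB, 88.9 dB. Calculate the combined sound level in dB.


Formula: L_total = 10 * log10( sum(10^(Li/10)) )
  Source 1: 10^(82.8/10) = 190546071.7963
  Source 2: 10^(88.9/10) = 776247116.6287
Sum of linear values = 966793188.425
L_total = 10 * log10(966793188.425) = 89.85

89.85 dB


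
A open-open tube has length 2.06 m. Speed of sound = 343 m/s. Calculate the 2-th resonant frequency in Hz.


Given values:
  Tube type: open-open, L = 2.06 m, c = 343 m/s, n = 2
Formula: f_n = n * c / (2 * L)
Compute 2 * L = 2 * 2.06 = 4.12
f = 2 * 343 / 4.12
f = 166.5

166.5 Hz


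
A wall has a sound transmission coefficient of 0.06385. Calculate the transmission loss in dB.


Given values:
  tau = 0.06385
Formula: TL = 10 * log10(1 / tau)
Compute 1 / tau = 1 / 0.06385 = 15.6617
Compute log10(15.6617) = 1.194839
TL = 10 * 1.194839 = 11.95

11.95 dB


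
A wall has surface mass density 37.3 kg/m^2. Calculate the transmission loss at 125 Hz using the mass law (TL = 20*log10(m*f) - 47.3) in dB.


Given values:
  m = 37.3 kg/m^2, f = 125 Hz
Formula: TL = 20 * log10(m * f) - 47.3
Compute m * f = 37.3 * 125 = 4662.5
Compute log10(4662.5) = 3.668619
Compute 20 * 3.668619 = 73.3724
TL = 73.3724 - 47.3 = 26.07

26.07 dB


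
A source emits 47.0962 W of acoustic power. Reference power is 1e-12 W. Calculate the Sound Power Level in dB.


Given values:
  W = 47.0962 W
  W_ref = 1e-12 W
Formula: SWL = 10 * log10(W / W_ref)
Compute ratio: W / W_ref = 47096200000000
Compute log10: log10(47096200000000) = 13.672986
Multiply: SWL = 10 * 13.672986 = 136.73

136.73 dB


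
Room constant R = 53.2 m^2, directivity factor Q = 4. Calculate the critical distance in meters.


Given values:
  R = 53.2 m^2, Q = 4
Formula: d_c = 0.141 * sqrt(Q * R)
Compute Q * R = 4 * 53.2 = 212.8
Compute sqrt(212.8) = 14.5877
d_c = 0.141 * 14.5877 = 2.057

2.057 m


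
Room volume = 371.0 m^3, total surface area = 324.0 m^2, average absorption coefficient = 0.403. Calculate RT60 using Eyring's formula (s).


Given values:
  V = 371.0 m^3, S = 324.0 m^2, alpha = 0.403
Formula: RT60 = 0.161 * V / (-S * ln(1 - alpha))
Compute ln(1 - 0.403) = ln(0.597) = -0.515838
Denominator: -324.0 * -0.515838 = 167.1315
Numerator: 0.161 * 371.0 = 59.731
RT60 = 59.731 / 167.1315 = 0.357

0.357 s


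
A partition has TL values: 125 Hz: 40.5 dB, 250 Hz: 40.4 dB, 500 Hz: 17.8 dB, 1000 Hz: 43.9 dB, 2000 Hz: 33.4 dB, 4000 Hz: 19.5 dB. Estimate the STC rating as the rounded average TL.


Given TL values at each frequency:
  125 Hz: 40.5 dB
  250 Hz: 40.4 dB
  500 Hz: 17.8 dB
  1000 Hz: 43.9 dB
  2000 Hz: 33.4 dB
  4000 Hz: 19.5 dB
Formula: STC ~ round(average of TL values)
Sum = 40.5 + 40.4 + 17.8 + 43.9 + 33.4 + 19.5 = 195.5
Average = 195.5 / 6 = 32.58
Rounded: 33

33


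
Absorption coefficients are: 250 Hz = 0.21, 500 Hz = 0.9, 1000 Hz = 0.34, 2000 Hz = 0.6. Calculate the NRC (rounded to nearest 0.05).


Given values:
  a_250 = 0.21, a_500 = 0.9
  a_1000 = 0.34, a_2000 = 0.6
Formula: NRC = (a250 + a500 + a1000 + a2000) / 4
Sum = 0.21 + 0.9 + 0.34 + 0.6 = 2.05
NRC = 2.05 / 4 = 0.5125
Rounded to nearest 0.05: 0.5

0.5


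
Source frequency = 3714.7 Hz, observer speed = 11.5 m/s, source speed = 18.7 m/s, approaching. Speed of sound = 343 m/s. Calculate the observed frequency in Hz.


Given values:
  f_s = 3714.7 Hz, v_o = 11.5 m/s, v_s = 18.7 m/s
  Direction: approaching
Formula: f_o = f_s * (c + v_o) / (c - v_s)
Numerator: c + v_o = 343 + 11.5 = 354.5
Denominator: c - v_s = 343 - 18.7 = 324.3
f_o = 3714.7 * 354.5 / 324.3 = 4060.63

4060.63 Hz


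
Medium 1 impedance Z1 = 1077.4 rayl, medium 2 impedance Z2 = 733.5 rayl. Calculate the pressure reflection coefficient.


Given values:
  Z1 = 1077.4 rayl, Z2 = 733.5 rayl
Formula: R = (Z2 - Z1) / (Z2 + Z1)
Numerator: Z2 - Z1 = 733.5 - 1077.4 = -343.9
Denominator: Z2 + Z1 = 733.5 + 1077.4 = 1810.9
R = -343.9 / 1810.9 = -0.1899

-0.1899


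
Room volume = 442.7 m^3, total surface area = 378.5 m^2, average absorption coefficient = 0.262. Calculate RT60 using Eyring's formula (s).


Given values:
  V = 442.7 m^3, S = 378.5 m^2, alpha = 0.262
Formula: RT60 = 0.161 * V / (-S * ln(1 - alpha))
Compute ln(1 - 0.262) = ln(0.738) = -0.303811
Denominator: -378.5 * -0.303811 = 114.9925
Numerator: 0.161 * 442.7 = 71.2747
RT60 = 71.2747 / 114.9925 = 0.62

0.62 s


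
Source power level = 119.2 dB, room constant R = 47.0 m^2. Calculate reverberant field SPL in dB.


Given values:
  Lw = 119.2 dB, R = 47.0 m^2
Formula: SPL = Lw + 10 * log10(4 / R)
Compute 4 / R = 4 / 47.0 = 0.085106
Compute 10 * log10(0.085106) = -10.7004
SPL = 119.2 + (-10.7004) = 108.5

108.5 dB


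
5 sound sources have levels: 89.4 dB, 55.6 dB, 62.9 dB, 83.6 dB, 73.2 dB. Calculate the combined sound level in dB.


Formula: L_total = 10 * log10( sum(10^(Li/10)) )
  Source 1: 10^(89.4/10) = 870963589.9561
  Source 2: 10^(55.6/10) = 363078.0548
  Source 3: 10^(62.9/10) = 1949844.5998
  Source 4: 10^(83.6/10) = 229086765.2768
  Source 5: 10^(73.2/10) = 20892961.3085
Sum of linear values = 1123256239.196
L_total = 10 * log10(1123256239.196) = 90.5

90.5 dB


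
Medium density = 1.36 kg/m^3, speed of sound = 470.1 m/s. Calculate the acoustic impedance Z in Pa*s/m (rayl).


Given values:
  rho = 1.36 kg/m^3
  c = 470.1 m/s
Formula: Z = rho * c
Z = 1.36 * 470.1
Z = 639.34

639.34 rayl


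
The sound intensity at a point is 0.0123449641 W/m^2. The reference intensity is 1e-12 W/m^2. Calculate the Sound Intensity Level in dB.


Given values:
  I = 0.0123449641 W/m^2
  I_ref = 1e-12 W/m^2
Formula: SIL = 10 * log10(I / I_ref)
Compute ratio: I / I_ref = 12344964100
Compute log10: log10(12344964100) = 10.09149
Multiply: SIL = 10 * 10.09149 = 100.91

100.91 dB


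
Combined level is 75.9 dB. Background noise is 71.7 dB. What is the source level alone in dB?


Given values:
  L_total = 75.9 dB, L_bg = 71.7 dB
Formula: L_source = 10 * log10(10^(L_total/10) - 10^(L_bg/10))
Convert to linear:
  10^(75.9/10) = 38904514.4994
  10^(71.7/10) = 14791083.8817
Difference: 38904514.4994 - 14791083.8817 = 24113430.6177
L_source = 10 * log10(24113430.6177) = 73.82

73.82 dB


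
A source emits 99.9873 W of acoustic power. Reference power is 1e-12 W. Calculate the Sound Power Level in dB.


Given values:
  W = 99.9873 W
  W_ref = 1e-12 W
Formula: SWL = 10 * log10(W / W_ref)
Compute ratio: W / W_ref = 99987300000000
Compute log10: log10(99987300000000) = 13.999945
Multiply: SWL = 10 * 13.999945 = 140.0

140.0 dB


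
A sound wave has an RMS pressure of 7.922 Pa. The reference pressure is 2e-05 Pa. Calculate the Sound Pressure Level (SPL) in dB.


Given values:
  p = 7.922 Pa
  p_ref = 2e-05 Pa
Formula: SPL = 20 * log10(p / p_ref)
Compute ratio: p / p_ref = 7.922 / 2e-05 = 396100
Compute log10: log10(396100) = 5.597805
Multiply: SPL = 20 * 5.597805 = 111.96

111.96 dB


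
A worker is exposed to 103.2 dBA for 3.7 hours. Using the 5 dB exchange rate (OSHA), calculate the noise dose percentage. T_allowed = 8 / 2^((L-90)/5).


Given values:
  L = 103.2 dBA, T = 3.7 hours
Formula: T_allowed = 8 / 2^((L - 90) / 5)
Compute exponent: (103.2 - 90) / 5 = 2.64
Compute 2^(2.64) = 6.233317
T_allowed = 8 / 6.233317 = 1.283426 hours
Dose = (T / T_allowed) * 100
Dose = (3.7 / 1.283426) * 100 = 288.29

288.29 %


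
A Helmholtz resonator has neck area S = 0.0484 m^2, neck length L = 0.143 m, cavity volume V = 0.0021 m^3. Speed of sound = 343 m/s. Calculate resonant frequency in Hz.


Given values:
  S = 0.0484 m^2, L = 0.143 m, V = 0.0021 m^3, c = 343 m/s
Formula: f = (c / (2*pi)) * sqrt(S / (V * L))
Compute V * L = 0.0021 * 0.143 = 0.0003003
Compute S / (V * L) = 0.0484 / 0.0003003 = 161.1722
Compute sqrt(161.1722) = 12.695361
Compute c / (2*pi) = 343 / 6.283185 = 54.590148
f = 54.590148 * 12.695361 = 693.04

693.04 Hz


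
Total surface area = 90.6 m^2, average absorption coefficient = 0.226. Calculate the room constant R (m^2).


Given values:
  S = 90.6 m^2, alpha = 0.226
Formula: R = S * alpha / (1 - alpha)
Numerator: 90.6 * 0.226 = 20.4756
Denominator: 1 - 0.226 = 0.774
R = 20.4756 / 0.774 = 26.45

26.45 m^2


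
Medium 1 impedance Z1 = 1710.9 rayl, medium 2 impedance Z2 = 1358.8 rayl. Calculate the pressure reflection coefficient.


Given values:
  Z1 = 1710.9 rayl, Z2 = 1358.8 rayl
Formula: R = (Z2 - Z1) / (Z2 + Z1)
Numerator: Z2 - Z1 = 1358.8 - 1710.9 = -352.1
Denominator: Z2 + Z1 = 1358.8 + 1710.9 = 3069.7
R = -352.1 / 3069.7 = -0.1147

-0.1147


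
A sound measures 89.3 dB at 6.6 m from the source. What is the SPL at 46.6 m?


Given values:
  SPL1 = 89.3 dB, r1 = 6.6 m, r2 = 46.6 m
Formula: SPL2 = SPL1 - 20 * log10(r2 / r1)
Compute ratio: r2 / r1 = 46.6 / 6.6 = 7.0606
Compute log10: log10(7.0606) = 0.848842
Compute drop: 20 * 0.848842 = 16.9768
SPL2 = 89.3 - 16.9768 = 72.32

72.32 dB


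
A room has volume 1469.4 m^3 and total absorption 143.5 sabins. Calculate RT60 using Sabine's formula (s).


Given values:
  V = 1469.4 m^3
  A = 143.5 sabins
Formula: RT60 = 0.161 * V / A
Numerator: 0.161 * 1469.4 = 236.5734
RT60 = 236.5734 / 143.5 = 1.649

1.649 s


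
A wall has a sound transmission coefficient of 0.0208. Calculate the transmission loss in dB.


Given values:
  tau = 0.0208
Formula: TL = 10 * log10(1 / tau)
Compute 1 / tau = 1 / 0.0208 = 48.0769
Compute log10(48.0769) = 1.681936
TL = 10 * 1.681936 = 16.82

16.82 dB


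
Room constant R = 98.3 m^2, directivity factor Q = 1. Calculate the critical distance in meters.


Given values:
  R = 98.3 m^2, Q = 1
Formula: d_c = 0.141 * sqrt(Q * R)
Compute Q * R = 1 * 98.3 = 98.3
Compute sqrt(98.3) = 9.9146
d_c = 0.141 * 9.9146 = 1.398

1.398 m


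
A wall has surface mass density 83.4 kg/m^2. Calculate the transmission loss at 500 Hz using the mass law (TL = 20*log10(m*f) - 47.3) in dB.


Given values:
  m = 83.4 kg/m^2, f = 500 Hz
Formula: TL = 20 * log10(m * f) - 47.3
Compute m * f = 83.4 * 500 = 41700.0
Compute log10(41700.0) = 4.620136
Compute 20 * 4.620136 = 92.4027
TL = 92.4027 - 47.3 = 45.1

45.1 dB


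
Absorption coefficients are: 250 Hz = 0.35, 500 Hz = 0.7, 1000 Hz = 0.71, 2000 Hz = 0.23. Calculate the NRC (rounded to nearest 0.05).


Given values:
  a_250 = 0.35, a_500 = 0.7
  a_1000 = 0.71, a_2000 = 0.23
Formula: NRC = (a250 + a500 + a1000 + a2000) / 4
Sum = 0.35 + 0.7 + 0.71 + 0.23 = 1.99
NRC = 1.99 / 4 = 0.4975
Rounded to nearest 0.05: 0.5

0.5


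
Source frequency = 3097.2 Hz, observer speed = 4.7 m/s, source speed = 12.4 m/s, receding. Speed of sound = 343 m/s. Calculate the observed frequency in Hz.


Given values:
  f_s = 3097.2 Hz, v_o = 4.7 m/s, v_s = 12.4 m/s
  Direction: receding
Formula: f_o = f_s * (c - v_o) / (c + v_s)
Numerator: c - v_o = 343 - 4.7 = 338.3
Denominator: c + v_s = 343 + 12.4 = 355.4
f_o = 3097.2 * 338.3 / 355.4 = 2948.18

2948.18 Hz


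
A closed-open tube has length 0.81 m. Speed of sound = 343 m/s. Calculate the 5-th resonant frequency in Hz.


Given values:
  Tube type: closed-open, L = 0.81 m, c = 343 m/s, n = 5
Formula: f_n = (2n - 1) * c / (4 * L)
Compute 2n - 1 = 2*5 - 1 = 9
Compute 4 * L = 4 * 0.81 = 3.24
f = 9 * 343 / 3.24
f = 952.78

952.78 Hz


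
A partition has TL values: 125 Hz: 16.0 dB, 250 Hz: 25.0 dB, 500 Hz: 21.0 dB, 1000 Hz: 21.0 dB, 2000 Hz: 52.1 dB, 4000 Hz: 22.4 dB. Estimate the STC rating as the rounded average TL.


Given TL values at each frequency:
  125 Hz: 16.0 dB
  250 Hz: 25.0 dB
  500 Hz: 21.0 dB
  1000 Hz: 21.0 dB
  2000 Hz: 52.1 dB
  4000 Hz: 22.4 dB
Formula: STC ~ round(average of TL values)
Sum = 16.0 + 25.0 + 21.0 + 21.0 + 52.1 + 22.4 = 157.5
Average = 157.5 / 6 = 26.25
Rounded: 26

26


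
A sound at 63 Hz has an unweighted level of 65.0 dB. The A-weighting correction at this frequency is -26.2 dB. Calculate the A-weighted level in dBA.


Given values:
  SPL = 65.0 dB
  A-weighting at 63 Hz = -26.2 dB
Formula: L_A = SPL + A_weight
L_A = 65.0 + (-26.2)
L_A = 38.8

38.8 dBA


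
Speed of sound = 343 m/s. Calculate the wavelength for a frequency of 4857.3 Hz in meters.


Given values:
  c = 343 m/s, f = 4857.3 Hz
Formula: lambda = c / f
lambda = 343 / 4857.3
lambda = 0.0706

0.0706 m


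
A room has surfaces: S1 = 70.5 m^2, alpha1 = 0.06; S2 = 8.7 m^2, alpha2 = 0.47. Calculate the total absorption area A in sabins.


Given surfaces:
  Surface 1: 70.5 * 0.06 = 4.23
  Surface 2: 8.7 * 0.47 = 4.089
Formula: A = sum(Si * alpha_i)
A = 4.23 + 4.089
A = 8.32

8.32 sabins


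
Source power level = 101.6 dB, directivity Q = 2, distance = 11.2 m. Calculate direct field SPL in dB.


Given values:
  Lw = 101.6 dB, Q = 2, r = 11.2 m
Formula: SPL = Lw + 10 * log10(Q / (4 * pi * r^2))
Compute 4 * pi * r^2 = 4 * pi * 11.2^2 = 1576.3255
Compute Q / denom = 2 / 1576.3255 = 0.00126877
Compute 10 * log10(0.00126877) = -28.9662
SPL = 101.6 + (-28.9662) = 72.63

72.63 dB


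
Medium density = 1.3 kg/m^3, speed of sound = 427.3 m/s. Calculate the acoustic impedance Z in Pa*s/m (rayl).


Given values:
  rho = 1.3 kg/m^3
  c = 427.3 m/s
Formula: Z = rho * c
Z = 1.3 * 427.3
Z = 555.49

555.49 rayl


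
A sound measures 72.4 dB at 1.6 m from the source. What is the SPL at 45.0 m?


Given values:
  SPL1 = 72.4 dB, r1 = 1.6 m, r2 = 45.0 m
Formula: SPL2 = SPL1 - 20 * log10(r2 / r1)
Compute ratio: r2 / r1 = 45.0 / 1.6 = 28.125
Compute log10: log10(28.125) = 1.449093
Compute drop: 20 * 1.449093 = 28.9819
SPL2 = 72.4 - 28.9819 = 43.42

43.42 dB


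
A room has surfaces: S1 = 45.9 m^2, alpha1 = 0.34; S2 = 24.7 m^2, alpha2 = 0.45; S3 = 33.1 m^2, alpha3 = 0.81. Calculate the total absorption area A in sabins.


Given surfaces:
  Surface 1: 45.9 * 0.34 = 15.606
  Surface 2: 24.7 * 0.45 = 11.115
  Surface 3: 33.1 * 0.81 = 26.811
Formula: A = sum(Si * alpha_i)
A = 15.606 + 11.115 + 26.811
A = 53.53

53.53 sabins


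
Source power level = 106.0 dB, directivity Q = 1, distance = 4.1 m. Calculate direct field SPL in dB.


Given values:
  Lw = 106.0 dB, Q = 1, r = 4.1 m
Formula: SPL = Lw + 10 * log10(Q / (4 * pi * r^2))
Compute 4 * pi * r^2 = 4 * pi * 4.1^2 = 211.2407
Compute Q / denom = 1 / 211.2407 = 0.00473394
Compute 10 * log10(0.00473394) = -23.2478
SPL = 106.0 + (-23.2478) = 82.75

82.75 dB


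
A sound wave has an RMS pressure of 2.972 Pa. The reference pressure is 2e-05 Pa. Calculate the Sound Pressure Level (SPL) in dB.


Given values:
  p = 2.972 Pa
  p_ref = 2e-05 Pa
Formula: SPL = 20 * log10(p / p_ref)
Compute ratio: p / p_ref = 2.972 / 2e-05 = 148600
Compute log10: log10(148600) = 5.172019
Multiply: SPL = 20 * 5.172019 = 103.44

103.44 dB


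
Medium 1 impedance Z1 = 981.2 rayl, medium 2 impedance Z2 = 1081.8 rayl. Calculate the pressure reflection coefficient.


Given values:
  Z1 = 981.2 rayl, Z2 = 1081.8 rayl
Formula: R = (Z2 - Z1) / (Z2 + Z1)
Numerator: Z2 - Z1 = 1081.8 - 981.2 = 100.6
Denominator: Z2 + Z1 = 1081.8 + 981.2 = 2063.0
R = 100.6 / 2063.0 = 0.0488

0.0488


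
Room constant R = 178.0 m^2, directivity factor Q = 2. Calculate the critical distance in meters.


Given values:
  R = 178.0 m^2, Q = 2
Formula: d_c = 0.141 * sqrt(Q * R)
Compute Q * R = 2 * 178.0 = 356.0
Compute sqrt(356.0) = 18.868
d_c = 0.141 * 18.868 = 2.66

2.66 m


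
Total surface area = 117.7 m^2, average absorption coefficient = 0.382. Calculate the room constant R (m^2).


Given values:
  S = 117.7 m^2, alpha = 0.382
Formula: R = S * alpha / (1 - alpha)
Numerator: 117.7 * 0.382 = 44.9614
Denominator: 1 - 0.382 = 0.618
R = 44.9614 / 0.618 = 72.75

72.75 m^2


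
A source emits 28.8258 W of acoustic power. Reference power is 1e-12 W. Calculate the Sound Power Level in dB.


Given values:
  W = 28.8258 W
  W_ref = 1e-12 W
Formula: SWL = 10 * log10(W / W_ref)
Compute ratio: W / W_ref = 28825800000000
Compute log10: log10(28825800000000) = 13.459781
Multiply: SWL = 10 * 13.459781 = 134.6

134.6 dB


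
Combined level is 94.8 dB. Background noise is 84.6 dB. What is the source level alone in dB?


Given values:
  L_total = 94.8 dB, L_bg = 84.6 dB
Formula: L_source = 10 * log10(10^(L_total/10) - 10^(L_bg/10))
Convert to linear:
  10^(94.8/10) = 3019951720.402
  10^(84.6/10) = 288403150.3127
Difference: 3019951720.402 - 288403150.3127 = 2731548570.0893
L_source = 10 * log10(2731548570.0893) = 94.36

94.36 dB


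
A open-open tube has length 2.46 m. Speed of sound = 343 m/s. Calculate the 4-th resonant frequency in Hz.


Given values:
  Tube type: open-open, L = 2.46 m, c = 343 m/s, n = 4
Formula: f_n = n * c / (2 * L)
Compute 2 * L = 2 * 2.46 = 4.92
f = 4 * 343 / 4.92
f = 278.86

278.86 Hz


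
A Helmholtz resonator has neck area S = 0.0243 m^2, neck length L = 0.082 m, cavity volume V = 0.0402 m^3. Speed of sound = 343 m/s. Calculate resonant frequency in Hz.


Given values:
  S = 0.0243 m^2, L = 0.082 m, V = 0.0402 m^3, c = 343 m/s
Formula: f = (c / (2*pi)) * sqrt(S / (V * L))
Compute V * L = 0.0402 * 0.082 = 0.0032964
Compute S / (V * L) = 0.0243 / 0.0032964 = 7.3717
Compute sqrt(7.3717) = 2.715087
Compute c / (2*pi) = 343 / 6.283185 = 54.590148
f = 54.590148 * 2.715087 = 148.22

148.22 Hz


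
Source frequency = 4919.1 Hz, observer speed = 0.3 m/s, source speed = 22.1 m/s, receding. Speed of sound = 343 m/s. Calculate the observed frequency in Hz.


Given values:
  f_s = 4919.1 Hz, v_o = 0.3 m/s, v_s = 22.1 m/s
  Direction: receding
Formula: f_o = f_s * (c - v_o) / (c + v_s)
Numerator: c - v_o = 343 - 0.3 = 342.7
Denominator: c + v_s = 343 + 22.1 = 365.1
f_o = 4919.1 * 342.7 / 365.1 = 4617.3

4617.3 Hz


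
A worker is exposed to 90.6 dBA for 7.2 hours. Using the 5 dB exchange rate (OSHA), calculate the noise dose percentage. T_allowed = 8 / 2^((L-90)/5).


Given values:
  L = 90.6 dBA, T = 7.2 hours
Formula: T_allowed = 8 / 2^((L - 90) / 5)
Compute exponent: (90.6 - 90) / 5 = 0.12
Compute 2^(0.12) = 1.086735
T_allowed = 8 / 1.086735 = 7.3615 hours
Dose = (T / T_allowed) * 100
Dose = (7.2 / 7.3615) * 100 = 97.81

97.81 %


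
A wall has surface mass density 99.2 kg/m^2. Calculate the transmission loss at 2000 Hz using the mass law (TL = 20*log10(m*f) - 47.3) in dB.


Given values:
  m = 99.2 kg/m^2, f = 2000 Hz
Formula: TL = 20 * log10(m * f) - 47.3
Compute m * f = 99.2 * 2000 = 198400.0
Compute log10(198400.0) = 5.297542
Compute 20 * 5.297542 = 105.9508
TL = 105.9508 - 47.3 = 58.65

58.65 dB


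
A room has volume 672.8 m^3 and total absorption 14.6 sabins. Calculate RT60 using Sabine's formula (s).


Given values:
  V = 672.8 m^3
  A = 14.6 sabins
Formula: RT60 = 0.161 * V / A
Numerator: 0.161 * 672.8 = 108.3208
RT60 = 108.3208 / 14.6 = 7.419

7.419 s


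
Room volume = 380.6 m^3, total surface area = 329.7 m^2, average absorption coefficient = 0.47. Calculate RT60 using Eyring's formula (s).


Given values:
  V = 380.6 m^3, S = 329.7 m^2, alpha = 0.47
Formula: RT60 = 0.161 * V / (-S * ln(1 - alpha))
Compute ln(1 - 0.47) = ln(0.53) = -0.634878
Denominator: -329.7 * -0.634878 = 209.3193
Numerator: 0.161 * 380.6 = 61.2766
RT60 = 61.2766 / 209.3193 = 0.293

0.293 s


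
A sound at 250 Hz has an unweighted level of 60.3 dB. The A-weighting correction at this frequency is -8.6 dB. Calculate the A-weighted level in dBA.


Given values:
  SPL = 60.3 dB
  A-weighting at 250 Hz = -8.6 dB
Formula: L_A = SPL + A_weight
L_A = 60.3 + (-8.6)
L_A = 51.7

51.7 dBA


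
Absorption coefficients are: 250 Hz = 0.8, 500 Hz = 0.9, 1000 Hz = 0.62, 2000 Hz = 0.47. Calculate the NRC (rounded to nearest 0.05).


Given values:
  a_250 = 0.8, a_500 = 0.9
  a_1000 = 0.62, a_2000 = 0.47
Formula: NRC = (a250 + a500 + a1000 + a2000) / 4
Sum = 0.8 + 0.9 + 0.62 + 0.47 = 2.79
NRC = 2.79 / 4 = 0.6975
Rounded to nearest 0.05: 0.7

0.7


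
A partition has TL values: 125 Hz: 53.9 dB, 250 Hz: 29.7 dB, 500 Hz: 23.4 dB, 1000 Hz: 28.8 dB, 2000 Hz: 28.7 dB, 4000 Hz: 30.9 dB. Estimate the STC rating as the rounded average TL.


Given TL values at each frequency:
  125 Hz: 53.9 dB
  250 Hz: 29.7 dB
  500 Hz: 23.4 dB
  1000 Hz: 28.8 dB
  2000 Hz: 28.7 dB
  4000 Hz: 30.9 dB
Formula: STC ~ round(average of TL values)
Sum = 53.9 + 29.7 + 23.4 + 28.8 + 28.7 + 30.9 = 195.4
Average = 195.4 / 6 = 32.57
Rounded: 33

33


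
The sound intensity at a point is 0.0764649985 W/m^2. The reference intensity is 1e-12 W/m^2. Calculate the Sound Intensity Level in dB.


Given values:
  I = 0.0764649985 W/m^2
  I_ref = 1e-12 W/m^2
Formula: SIL = 10 * log10(I / I_ref)
Compute ratio: I / I_ref = 76464998500
Compute log10: log10(76464998500) = 10.883463
Multiply: SIL = 10 * 10.883463 = 108.83

108.83 dB


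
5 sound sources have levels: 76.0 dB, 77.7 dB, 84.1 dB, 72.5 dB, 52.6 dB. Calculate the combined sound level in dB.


Formula: L_total = 10 * log10( sum(10^(Li/10)) )
  Source 1: 10^(76.0/10) = 39810717.0553
  Source 2: 10^(77.7/10) = 58884365.5356
  Source 3: 10^(84.1/10) = 257039578.2769
  Source 4: 10^(72.5/10) = 17782794.1004
  Source 5: 10^(52.6/10) = 181970.0859
Sum of linear values = 373699425.0541
L_total = 10 * log10(373699425.0541) = 85.73

85.73 dB


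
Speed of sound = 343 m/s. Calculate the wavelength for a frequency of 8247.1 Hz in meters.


Given values:
  c = 343 m/s, f = 8247.1 Hz
Formula: lambda = c / f
lambda = 343 / 8247.1
lambda = 0.0416

0.0416 m


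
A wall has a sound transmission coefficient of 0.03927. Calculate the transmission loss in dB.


Given values:
  tau = 0.03927
Formula: TL = 10 * log10(1 / tau)
Compute 1 / tau = 1 / 0.03927 = 25.4647
Compute log10(25.4647) = 1.405939
TL = 10 * 1.405939 = 14.06

14.06 dB


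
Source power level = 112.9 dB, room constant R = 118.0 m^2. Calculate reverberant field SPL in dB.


Given values:
  Lw = 112.9 dB, R = 118.0 m^2
Formula: SPL = Lw + 10 * log10(4 / R)
Compute 4 / R = 4 / 118.0 = 0.033898
Compute 10 * log10(0.033898) = -14.6983
SPL = 112.9 + (-14.6983) = 98.2

98.2 dB


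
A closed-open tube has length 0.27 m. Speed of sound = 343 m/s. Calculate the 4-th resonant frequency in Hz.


Given values:
  Tube type: closed-open, L = 0.27 m, c = 343 m/s, n = 4
Formula: f_n = (2n - 1) * c / (4 * L)
Compute 2n - 1 = 2*4 - 1 = 7
Compute 4 * L = 4 * 0.27 = 1.08
f = 7 * 343 / 1.08
f = 2223.15

2223.15 Hz


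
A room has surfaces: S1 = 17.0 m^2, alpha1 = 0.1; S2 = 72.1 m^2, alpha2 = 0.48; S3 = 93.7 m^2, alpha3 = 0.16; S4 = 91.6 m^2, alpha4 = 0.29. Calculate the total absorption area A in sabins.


Given surfaces:
  Surface 1: 17.0 * 0.1 = 1.7
  Surface 2: 72.1 * 0.48 = 34.608
  Surface 3: 93.7 * 0.16 = 14.992
  Surface 4: 91.6 * 0.29 = 26.564
Formula: A = sum(Si * alpha_i)
A = 1.7 + 34.608 + 14.992 + 26.564
A = 77.86

77.86 sabins
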